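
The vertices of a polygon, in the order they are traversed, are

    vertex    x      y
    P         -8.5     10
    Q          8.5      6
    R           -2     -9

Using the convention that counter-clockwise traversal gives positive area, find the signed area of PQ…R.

-148.5

Apply the surveyor's formula: 2A = Σ (x_i·y_{i+1} − x_{i+1}·y_i), indices taken mod 3.
P→Q: (-8.5)(6) − (8.5)(10) = -136
Q→R: (8.5)(-9) − (-2)(6) = -64.5
R→P: (-2)(10) − (-8.5)(-9) = -96.5
Σ = -297
Signed area = Σ/2 = -148.5 (negative ⇒ clockwise traversal).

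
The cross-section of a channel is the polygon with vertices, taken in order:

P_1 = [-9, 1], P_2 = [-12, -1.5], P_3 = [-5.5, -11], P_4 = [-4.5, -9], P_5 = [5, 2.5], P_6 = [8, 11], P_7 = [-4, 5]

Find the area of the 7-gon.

171.5

Apply the shoelace (surveyor's) formula: 2A = Σ (x_i·y_{i+1} − x_{i+1}·y_i), indices taken mod 7.
Cross-terms: 25.5, 123.75, 0, 33.75, 35, 84, 41  ⇒  Σ = 343
Area = |Σ|/2 = 171.5.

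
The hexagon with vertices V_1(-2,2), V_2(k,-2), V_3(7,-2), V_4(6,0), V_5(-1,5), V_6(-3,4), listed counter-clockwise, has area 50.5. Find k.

The doubled signed area Σ (x_i y_{i+1} − x_{i+1} y_i) is linear in k.
With k=0 it equals 73; the coefficient of k is -4 (from the two edges through V_2).
So -4·k + 73 = 2·50.5 = 101 ⇒ k = -7.

-7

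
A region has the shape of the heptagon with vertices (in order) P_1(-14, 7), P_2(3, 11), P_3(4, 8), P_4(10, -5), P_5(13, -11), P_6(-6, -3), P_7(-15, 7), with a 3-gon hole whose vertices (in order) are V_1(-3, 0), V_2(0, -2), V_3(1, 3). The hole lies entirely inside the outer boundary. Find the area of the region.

261

Outer boundary:
Apply the shoelace formula: 2A = Σ (x_i·y_{i+1} − x_{i+1}·y_i), indices taken mod 7.
Σ = (-175) + (-20) + (-100) + (-45) + (-105) + (-87) + (-7) = -539
Area = |Σ|/2 = 269.5.
Hole:
Σ = (6) + (2) + (9) = 17
Area = |Σ|/2 = 8.5.
Net area = 269.5 − 8.5 = 261.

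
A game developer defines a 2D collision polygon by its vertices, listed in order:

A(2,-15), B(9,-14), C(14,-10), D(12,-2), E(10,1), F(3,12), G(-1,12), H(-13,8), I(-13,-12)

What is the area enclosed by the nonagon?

Apply Gauss's area formula: 2A = Σ (x_i·y_{i+1} − x_{i+1}·y_i), indices taken mod 9.
A→B: (2)(-14) − (9)(-15) = 107
B→C: (9)(-10) − (14)(-14) = 106
C→D: (14)(-2) − (12)(-10) = 92
D→E: (12)(1) − (10)(-2) = 32
E→F: (10)(12) − (3)(1) = 117
F→G: (3)(12) − (-1)(12) = 48
G→H: (-1)(8) − (-13)(12) = 148
H→I: (-13)(-12) − (-13)(8) = 260
I→A: (-13)(-15) − (2)(-12) = 219
Σ = 1129
Area = |Σ|/2 = 564.5.

564.5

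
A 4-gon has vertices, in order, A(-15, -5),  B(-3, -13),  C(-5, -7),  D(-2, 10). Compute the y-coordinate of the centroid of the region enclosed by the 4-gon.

-73/29

Apply the surveyor's formula. First the cross-terms c_i = x_i·y_{i+1} − x_{i+1}·y_i:
  180, -44, -64, 160  ⇒  2A = 232, A = 116.
Then Σ (y_i + y_{i+1})·c_i = -1752, so ȳ = -1752 / (6·116) = -73/29.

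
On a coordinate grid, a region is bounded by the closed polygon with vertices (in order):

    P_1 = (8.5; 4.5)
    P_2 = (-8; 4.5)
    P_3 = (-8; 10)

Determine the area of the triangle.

Cross-terms: 74.25, -44, -121  ⇒  Σ = -90.75
Area = |Σ|/2 = 45.375.

45.375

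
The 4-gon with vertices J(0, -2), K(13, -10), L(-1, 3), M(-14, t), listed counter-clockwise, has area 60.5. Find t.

The doubled signed area Σ (x_i y_{i+1} − x_{i+1} y_i) is linear in t.
With t=0 it equals 125; the coefficient of t is -1 (from the two edges through M).
So -1·t + 125 = 2·60.5 = 121 ⇒ t = 4.

4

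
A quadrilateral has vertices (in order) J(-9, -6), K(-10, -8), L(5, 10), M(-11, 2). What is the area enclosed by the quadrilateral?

Cross-terms: 12, -60, 120, 84  ⇒  Σ = 156
Area = |Σ|/2 = 78.

78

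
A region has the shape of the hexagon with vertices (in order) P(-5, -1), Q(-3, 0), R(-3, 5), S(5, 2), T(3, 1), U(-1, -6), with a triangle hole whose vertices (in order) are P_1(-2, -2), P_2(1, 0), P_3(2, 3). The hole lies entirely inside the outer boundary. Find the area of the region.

44.5

Outer boundary:
Apply the shoelace (surveyor's) formula: 2A = Σ (x_i·y_{i+1} − x_{i+1}·y_i), indices taken mod 6.
Σ = (-3) + (-15) + (-31) + (-1) + (-17) + (-29) = -96
Area = |Σ|/2 = 48.
Hole:
Apply the shoelace (surveyor's) formula: 2A = Σ (x_i·y_{i+1} − x_{i+1}·y_i), indices taken mod 3.
Σ = (2) + (3) + (2) = 7
Area = |Σ|/2 = 3.5.
Net area = 48 − 3.5 = 44.5.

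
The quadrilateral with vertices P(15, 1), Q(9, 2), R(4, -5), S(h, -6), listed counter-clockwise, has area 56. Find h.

13

Write out the shoelace sum; only the two edges meeting at S involve h:
2·Area = [(4·(-6) − h·(-5)) + (h·1 − 15·(-6))] + -32
       = 6·h + 34 = 112
⇒ h = 13.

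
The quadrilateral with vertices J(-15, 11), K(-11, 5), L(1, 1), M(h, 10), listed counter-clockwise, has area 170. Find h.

The doubled signed area Σ (x_i y_{i+1} − x_{i+1} y_i) is linear in h.
With h=0 it equals 190; the coefficient of h is 10 (from the two edges through M).
So 10·h + 190 = 2·170 = 340 ⇒ h = 15.

15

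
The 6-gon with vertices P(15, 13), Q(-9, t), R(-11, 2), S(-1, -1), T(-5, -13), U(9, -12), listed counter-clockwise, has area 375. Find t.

Write out the shoelace sum; only the two edges meeting at Q involve t:
2·Area = [(15·t − (-9)·13) + ((-9)·2 − (-11)·t)] + 495
       = 26·t + 594 = 750
⇒ t = 6.

6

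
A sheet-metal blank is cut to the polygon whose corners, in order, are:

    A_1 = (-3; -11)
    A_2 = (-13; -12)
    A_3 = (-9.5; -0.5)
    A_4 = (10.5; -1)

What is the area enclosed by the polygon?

159.125

Apply the shoelace (surveyor's) formula: 2A = Σ (x_i·y_{i+1} − x_{i+1}·y_i), indices taken mod 4.
Σ = (-107) + (-107.5) + (14.75) + (-118.5) = -318.25
Area = |Σ|/2 = 159.125.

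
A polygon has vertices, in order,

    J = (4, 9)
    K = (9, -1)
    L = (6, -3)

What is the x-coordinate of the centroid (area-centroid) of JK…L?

19/3

Apply the shoelace formula. First the cross-terms c_i = x_i·y_{i+1} − x_{i+1}·y_i:
  -85, -21, 66  ⇒  2A = -40, A = -20.
Then Σ (x_i + x_{i+1})·c_i = -760, so x̄ = -760 / (6·(-20)) = 19/3.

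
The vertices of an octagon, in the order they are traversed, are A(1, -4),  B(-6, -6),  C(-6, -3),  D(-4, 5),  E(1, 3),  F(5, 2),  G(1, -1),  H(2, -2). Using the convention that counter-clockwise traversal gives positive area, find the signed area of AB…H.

-66.5

A→B: (1)(-6) − (-6)(-4) = -30
B→C: (-6)(-3) − (-6)(-6) = -18
C→D: (-6)(5) − (-4)(-3) = -42
D→E: (-4)(3) − (1)(5) = -17
E→F: (1)(2) − (5)(3) = -13
F→G: (5)(-1) − (1)(2) = -7
G→H: (1)(-2) − (2)(-1) = 0
H→A: (2)(-4) − (1)(-2) = -6
Σ = -133
Signed area = Σ/2 = -66.5 (negative ⇒ clockwise traversal).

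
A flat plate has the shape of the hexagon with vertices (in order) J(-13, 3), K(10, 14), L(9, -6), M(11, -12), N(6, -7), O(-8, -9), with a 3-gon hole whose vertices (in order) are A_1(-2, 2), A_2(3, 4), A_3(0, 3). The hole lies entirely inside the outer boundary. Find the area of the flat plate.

Outer boundary:
Apply Gauss's area formula: 2A = Σ (x_i·y_{i+1} − x_{i+1}·y_i), indices taken mod 6.
J→K: (-13)(14) − (10)(3) = -212
K→L: (10)(-6) − (9)(14) = -186
L→M: (9)(-12) − (11)(-6) = -42
M→N: (11)(-7) − (6)(-12) = -5
N→O: (6)(-9) − (-8)(-7) = -110
O→J: (-8)(3) − (-13)(-9) = -141
Σ = -696
Area = |Σ|/2 = 348.
Hole:
Apply Gauss's area formula: 2A = Σ (x_i·y_{i+1} − x_{i+1}·y_i), indices taken mod 3.
Σ = (-14) + (9) + (6) = 1
Area = |Σ|/2 = 0.5.
Net area = 348 − 0.5 = 347.5.

347.5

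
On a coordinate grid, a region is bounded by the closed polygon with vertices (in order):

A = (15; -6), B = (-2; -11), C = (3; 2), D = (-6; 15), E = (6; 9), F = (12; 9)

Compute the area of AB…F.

Apply the shoelace formula: 2A = Σ (x_i·y_{i+1} − x_{i+1}·y_i), indices taken mod 6.
A→B: (15)(-11) − (-2)(-6) = -177
B→C: (-2)(2) − (3)(-11) = 29
C→D: (3)(15) − (-6)(2) = 57
D→E: (-6)(9) − (6)(15) = -144
E→F: (6)(9) − (12)(9) = -54
F→A: (12)(-6) − (15)(9) = -207
Σ = -496
Area = |Σ|/2 = 248.

248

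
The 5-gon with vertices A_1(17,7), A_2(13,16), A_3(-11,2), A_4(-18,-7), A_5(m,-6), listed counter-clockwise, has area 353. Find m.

Write out the shoelace sum; only the two edges meeting at A_5 involve m:
2·Area = [((-18)·(-6) − m·(-7)) + (m·7 − 17·(-6))] + 496
       = 14·m + 706 = 706
⇒ m = 0.

0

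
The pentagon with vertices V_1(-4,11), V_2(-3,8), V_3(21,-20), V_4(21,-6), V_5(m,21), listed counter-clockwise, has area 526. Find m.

Write out the shoelace sum; only the two edges meeting at V_5 involve m:
2·Area = [(21·21 − m·(-6)) + (m·11 − (-4)·21)] + 187
       = 17·m + 712 = 1052
⇒ m = 20.

20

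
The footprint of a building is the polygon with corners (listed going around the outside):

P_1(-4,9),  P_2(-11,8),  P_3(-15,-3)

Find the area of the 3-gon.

36.5

Apply the shoelace formula: 2A = Σ (x_i·y_{i+1} − x_{i+1}·y_i), indices taken mod 3.
Cross-terms: 67, 153, -147  ⇒  Σ = 73
Area = |Σ|/2 = 36.5.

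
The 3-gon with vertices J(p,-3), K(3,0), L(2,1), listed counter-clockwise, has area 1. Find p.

4

The doubled signed area Σ (x_i y_{i+1} − x_{i+1} y_i) is linear in p.
With p=0 it equals 6; the coefficient of p is -1 (from the two edges through J).
So -1·p + 6 = 2·1 = 2 ⇒ p = 4.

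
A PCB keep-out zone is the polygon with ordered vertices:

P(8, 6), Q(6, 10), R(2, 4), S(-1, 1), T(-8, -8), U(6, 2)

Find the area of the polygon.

Apply Gauss's area formula: 2A = Σ (x_i·y_{i+1} − x_{i+1}·y_i), indices taken mod 6.
Cross-terms: 44, 4, 6, 16, 32, 20  ⇒  Σ = 122
Area = |Σ|/2 = 61.

61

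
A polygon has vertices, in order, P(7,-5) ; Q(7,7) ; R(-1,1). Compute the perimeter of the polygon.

|PQ| = √((0)² + (12)²) = √144 = 12
|QR| = √((-8)² + (-6)²) = √100 = 10
|RP| = √((8)² + (-6)²) = √100 = 10
Perimeter = 12 + 10 + 10 = 32.

32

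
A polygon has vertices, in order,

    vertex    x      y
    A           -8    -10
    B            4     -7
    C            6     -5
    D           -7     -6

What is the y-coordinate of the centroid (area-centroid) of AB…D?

-163/23

Apply the shoelace (surveyor's) formula. First the cross-terms c_i = x_i·y_{i+1} − x_{i+1}·y_i:
  96, 22, -71, 22  ⇒  2A = 69, A = 34.5.
Then Σ (y_i + y_{i+1})·c_i = -1467, so ȳ = -1467 / (6·34.5) = -163/23.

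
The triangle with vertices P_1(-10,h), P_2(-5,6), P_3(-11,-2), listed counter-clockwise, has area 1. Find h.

-1

The doubled signed area Σ (x_i y_{i+1} − x_{i+1} y_i) is linear in h.
With h=0 it equals -4; the coefficient of h is -6 (from the two edges through P_1).
So -6·h + -4 = 2·1 = 2 ⇒ h = -1.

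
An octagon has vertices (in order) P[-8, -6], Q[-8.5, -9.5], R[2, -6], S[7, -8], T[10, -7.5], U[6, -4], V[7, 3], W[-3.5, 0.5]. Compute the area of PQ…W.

Apply the shoelace formula: 2A = Σ (x_i·y_{i+1} − x_{i+1}·y_i), indices taken mod 8.
Cross-terms: 25, 70, 26, 27.5, 5, 46, 14, 25  ⇒  Σ = 238.5
Area = |Σ|/2 = 119.25.

119.25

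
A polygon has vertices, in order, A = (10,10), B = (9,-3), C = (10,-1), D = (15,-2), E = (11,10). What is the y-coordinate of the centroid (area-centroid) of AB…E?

Apply the shoelace formula. First the cross-terms c_i = x_i·y_{i+1} − x_{i+1}·y_i:
  -120, 21, -5, 172, 10  ⇒  2A = 78, A = 39.
Then Σ (y_i + y_{i+1})·c_i = 667, so ȳ = 667 / (6·39) = 667/234.

667/234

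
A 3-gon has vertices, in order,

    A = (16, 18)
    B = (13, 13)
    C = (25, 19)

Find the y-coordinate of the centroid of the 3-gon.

Apply the surveyor's formula. First the cross-terms c_i = x_i·y_{i+1} − x_{i+1}·y_i:
  -26, -78, 146  ⇒  2A = 42, A = 21.
Then Σ (y_i + y_{i+1})·c_i = 2100, so ȳ = 2100 / (6·21) = 50/3.

50/3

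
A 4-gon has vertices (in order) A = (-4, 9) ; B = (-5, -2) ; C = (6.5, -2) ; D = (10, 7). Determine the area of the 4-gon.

129.75

Apply the shoelace formula: 2A = Σ (x_i·y_{i+1} − x_{i+1}·y_i), indices taken mod 4.
A→B: (-4)(-2) − (-5)(9) = 53
B→C: (-5)(-2) − (6.5)(-2) = 23
C→D: (6.5)(7) − (10)(-2) = 65.5
D→A: (10)(9) − (-4)(7) = 118
Σ = 259.5
Area = |Σ|/2 = 129.75.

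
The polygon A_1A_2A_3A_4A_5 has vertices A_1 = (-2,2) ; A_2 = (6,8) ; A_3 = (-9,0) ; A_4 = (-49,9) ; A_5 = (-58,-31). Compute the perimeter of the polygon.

|A_1A_2| = √((8)² + (6)²) = √100 = 10
|A_2A_3| = √((-15)² + (-8)²) = √289 = 17
|A_3A_4| = √((-40)² + (9)²) = √1681 = 41
|A_4A_5| = √((-9)² + (-40)²) = √1681 = 41
|A_5A_1| = √((56)² + (33)²) = √4225 = 65
Perimeter = 10 + 17 + 41 + 41 + 65 = 174.

174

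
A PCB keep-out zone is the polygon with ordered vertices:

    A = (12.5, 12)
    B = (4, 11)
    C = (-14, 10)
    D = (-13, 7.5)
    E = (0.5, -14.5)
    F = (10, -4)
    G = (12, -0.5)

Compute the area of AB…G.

A→B: (12.5)(11) − (4)(12) = 89.5
B→C: (4)(10) − (-14)(11) = 194
C→D: (-14)(7.5) − (-13)(10) = 25
D→E: (-13)(-14.5) − (0.5)(7.5) = 184.75
E→F: (0.5)(-4) − (10)(-14.5) = 143
F→G: (10)(-0.5) − (12)(-4) = 43
G→A: (12)(12) − (12.5)(-0.5) = 150.25
Σ = 829.5
Area = |Σ|/2 = 414.75.

414.75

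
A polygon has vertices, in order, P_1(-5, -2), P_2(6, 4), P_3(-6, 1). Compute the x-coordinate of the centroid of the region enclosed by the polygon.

Apply the shoelace (surveyor's) formula. First the cross-terms c_i = x_i·y_{i+1} − x_{i+1}·y_i:
  -8, 30, 17  ⇒  2A = 39, A = 19.5.
Then Σ (x_i + x_{i+1})·c_i = -195, so x̄ = -195 / (6·19.5) = -5/3.

-5/3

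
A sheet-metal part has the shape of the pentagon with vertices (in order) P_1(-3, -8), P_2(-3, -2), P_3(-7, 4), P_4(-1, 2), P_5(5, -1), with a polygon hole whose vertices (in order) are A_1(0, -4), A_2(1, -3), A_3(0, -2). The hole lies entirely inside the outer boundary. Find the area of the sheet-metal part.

Outer boundary:
Apply Gauss's area formula: 2A = Σ (x_i·y_{i+1} − x_{i+1}·y_i), indices taken mod 5.
P_1→P_2: (-3)(-2) − (-3)(-8) = -18
P_2→P_3: (-3)(4) − (-7)(-2) = -26
P_3→P_4: (-7)(2) − (-1)(4) = -10
P_4→P_5: (-1)(-1) − (5)(2) = -9
P_5→P_1: (5)(-8) − (-3)(-1) = -43
Σ = -106
Area = |Σ|/2 = 53.
Hole:
Apply the surveyor's formula: 2A = Σ (x_i·y_{i+1} − x_{i+1}·y_i), indices taken mod 3.
A_1→A_2: (0)(-3) − (1)(-4) = 4
A_2→A_3: (1)(-2) − (0)(-3) = -2
A_3→A_1: (0)(-4) − (0)(-2) = 0
Σ = 2
Area = |Σ|/2 = 1.
Net area = 53 − 1 = 52.

52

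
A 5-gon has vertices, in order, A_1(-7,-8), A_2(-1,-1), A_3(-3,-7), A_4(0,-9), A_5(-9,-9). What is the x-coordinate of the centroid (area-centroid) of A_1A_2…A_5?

Apply the surveyor's formula. First the cross-terms c_i = x_i·y_{i+1} − x_{i+1}·y_i:
  -1, 4, 27, -81, 9  ⇒  2A = -42, A = -21.
Then Σ (x_i + x_{i+1})·c_i = 496, so x̄ = 496 / (6·(-21)) = -248/63.

-248/63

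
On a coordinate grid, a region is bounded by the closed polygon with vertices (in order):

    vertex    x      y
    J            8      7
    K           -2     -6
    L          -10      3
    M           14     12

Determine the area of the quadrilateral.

Apply the shoelace formula: 2A = Σ (x_i·y_{i+1} − x_{i+1}·y_i), indices taken mod 4.
Cross-terms: -34, -66, -162, 2  ⇒  Σ = -260
Area = |Σ|/2 = 130.

130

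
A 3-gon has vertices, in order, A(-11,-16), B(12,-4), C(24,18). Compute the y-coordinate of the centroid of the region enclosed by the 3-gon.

Apply the shoelace formula. First the cross-terms c_i = x_i·y_{i+1} − x_{i+1}·y_i:
  236, 312, -186  ⇒  2A = 362, A = 181.
Then Σ (y_i + y_{i+1})·c_i = -724, so ȳ = -724 / (6·181) = -2/3.

-2/3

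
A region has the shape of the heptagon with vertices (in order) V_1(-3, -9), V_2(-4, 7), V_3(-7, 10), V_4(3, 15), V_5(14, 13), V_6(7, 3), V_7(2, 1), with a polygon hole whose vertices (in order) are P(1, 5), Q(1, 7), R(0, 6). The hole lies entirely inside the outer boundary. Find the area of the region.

207.5

Outer boundary:
Apply the shoelace formula: 2A = Σ (x_i·y_{i+1} − x_{i+1}·y_i), indices taken mod 7.
Cross-terms: -57, 9, -135, -171, -49, 1, -15  ⇒  Σ = -417
Area = |Σ|/2 = 208.5.
Hole:
Σ = (2) + (6) + (-6) = 2
Area = |Σ|/2 = 1.
Net area = 208.5 − 1 = 207.5.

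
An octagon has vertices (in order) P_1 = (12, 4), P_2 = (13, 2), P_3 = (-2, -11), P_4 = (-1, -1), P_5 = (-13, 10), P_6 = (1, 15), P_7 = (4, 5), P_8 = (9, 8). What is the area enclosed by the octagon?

Apply Gauss's area formula: 2A = Σ (x_i·y_{i+1} − x_{i+1}·y_i), indices taken mod 8.
Σ = (-28) + (-139) + (-9) + (-23) + (-205) + (-55) + (-13) + (-60) = -532
Area = |Σ|/2 = 266.

266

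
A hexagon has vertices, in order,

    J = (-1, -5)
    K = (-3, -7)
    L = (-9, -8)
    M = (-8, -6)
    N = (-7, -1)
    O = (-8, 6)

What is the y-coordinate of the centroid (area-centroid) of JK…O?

-3

Apply the shoelace (surveyor's) formula. First the cross-terms c_i = x_i·y_{i+1} − x_{i+1}·y_i:
  -8, -39, -10, -34, -50, 46  ⇒  2A = -95, A = -47.5.
Then Σ (y_i + y_{i+1})·c_i = 855, so ȳ = 855 / (6·(-47.5)) = -3.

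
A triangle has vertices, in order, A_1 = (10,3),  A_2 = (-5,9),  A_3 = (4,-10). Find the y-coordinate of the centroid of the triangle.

2/3

Apply the surveyor's formula. First the cross-terms c_i = x_i·y_{i+1} − x_{i+1}·y_i:
  105, 14, 112  ⇒  2A = 231, A = 115.5.
Then Σ (y_i + y_{i+1})·c_i = 462, so ȳ = 462 / (6·115.5) = 2/3.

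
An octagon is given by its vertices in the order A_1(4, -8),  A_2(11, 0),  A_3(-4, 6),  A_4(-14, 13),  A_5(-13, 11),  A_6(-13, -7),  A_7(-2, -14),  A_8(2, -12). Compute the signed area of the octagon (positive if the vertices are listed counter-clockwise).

343.5

Apply the surveyor's formula: 2A = Σ (x_i·y_{i+1} − x_{i+1}·y_i), indices taken mod 8.
Cross-terms: 88, 66, 32, 15, 234, 168, 52, 32  ⇒  Σ = 687
Signed area = Σ/2 = 343.5 (positive ⇒ counter-clockwise traversal).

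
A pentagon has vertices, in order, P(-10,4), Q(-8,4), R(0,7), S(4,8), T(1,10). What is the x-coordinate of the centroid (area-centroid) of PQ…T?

-74/33

Apply the shoelace (surveyor's) formula. First the cross-terms c_i = x_i·y_{i+1} − x_{i+1}·y_i:
  -8, -56, -28, 32, 104  ⇒  2A = 44, A = 22.
Then Σ (x_i + x_{i+1})·c_i = -296, so x̄ = -296 / (6·22) = -74/33.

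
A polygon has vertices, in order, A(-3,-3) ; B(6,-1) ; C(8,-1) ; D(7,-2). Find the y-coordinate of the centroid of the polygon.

Apply the shoelace (surveyor's) formula. First the cross-terms c_i = x_i·y_{i+1} − x_{i+1}·y_i:
  21, 2, -9, -27  ⇒  2A = -13, A = -6.5.
Then Σ (y_i + y_{i+1})·c_i = 74, so ȳ = 74 / (6·(-6.5)) = -74/39.

-74/39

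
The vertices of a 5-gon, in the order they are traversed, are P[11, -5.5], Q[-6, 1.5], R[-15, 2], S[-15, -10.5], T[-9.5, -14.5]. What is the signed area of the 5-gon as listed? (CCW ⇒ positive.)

Apply Gauss's area formula: 2A = Σ (x_i·y_{i+1} − x_{i+1}·y_i), indices taken mod 5.
Σ = (-16.5) + (10.5) + (187.5) + (117.75) + (211.75) = 511
Signed area = Σ/2 = 255.5 (positive ⇒ counter-clockwise traversal).

255.5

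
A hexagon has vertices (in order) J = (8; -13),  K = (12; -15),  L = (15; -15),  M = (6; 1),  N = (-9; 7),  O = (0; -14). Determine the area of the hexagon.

Apply the surveyor's formula: 2A = Σ (x_i·y_{i+1} − x_{i+1}·y_i), indices taken mod 6.
Σ = (36) + (45) + (105) + (51) + (126) + (112) = 475
Area = |Σ|/2 = 237.5.

237.5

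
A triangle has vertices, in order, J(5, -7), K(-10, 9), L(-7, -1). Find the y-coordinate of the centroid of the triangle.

1/3

Apply Gauss's area formula. First the cross-terms c_i = x_i·y_{i+1} − x_{i+1}·y_i:
  -25, 73, 54  ⇒  2A = 102, A = 51.
Then Σ (y_i + y_{i+1})·c_i = 102, so ȳ = 102 / (6·51) = 1/3.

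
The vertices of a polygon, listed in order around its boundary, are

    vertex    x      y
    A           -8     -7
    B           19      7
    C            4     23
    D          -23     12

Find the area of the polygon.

660

Apply the shoelace formula: 2A = Σ (x_i·y_{i+1} − x_{i+1}·y_i), indices taken mod 4.
A→B: (-8)(7) − (19)(-7) = 77
B→C: (19)(23) − (4)(7) = 409
C→D: (4)(12) − (-23)(23) = 577
D→A: (-23)(-7) − (-8)(12) = 257
Σ = 1320
Area = |Σ|/2 = 660.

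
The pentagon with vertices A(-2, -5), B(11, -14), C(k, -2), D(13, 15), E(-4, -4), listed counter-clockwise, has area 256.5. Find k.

Write out the shoelace sum; only the two edges meeting at C involve k:
2·Area = [(11·(-2) − k·(-14)) + (k·15 − 13·(-2))] + 103
       = 29·k + 107 = 513
⇒ k = 14.

14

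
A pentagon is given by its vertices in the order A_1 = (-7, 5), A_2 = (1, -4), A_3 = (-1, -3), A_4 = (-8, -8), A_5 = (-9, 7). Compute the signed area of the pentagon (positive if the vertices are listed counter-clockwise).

-62

Σ = (23) + (-7) + (-16) + (-128) + (4) = -124
Signed area = Σ/2 = -62 (negative ⇒ clockwise traversal).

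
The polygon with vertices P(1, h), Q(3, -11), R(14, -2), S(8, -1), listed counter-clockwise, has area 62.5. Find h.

The doubled signed area Σ (x_i y_{i+1} − x_{i+1} y_i) is linear in h.
With h=0 it equals 140; the coefficient of h is 5 (from the two edges through P).
So 5·h + 140 = 2·62.5 = 125 ⇒ h = -3.

-3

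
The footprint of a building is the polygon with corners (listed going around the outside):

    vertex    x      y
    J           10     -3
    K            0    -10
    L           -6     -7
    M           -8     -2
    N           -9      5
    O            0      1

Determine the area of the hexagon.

140.5

Σ = (-100) + (-60) + (-44) + (-58) + (-9) + (-10) = -281
Area = |Σ|/2 = 140.5.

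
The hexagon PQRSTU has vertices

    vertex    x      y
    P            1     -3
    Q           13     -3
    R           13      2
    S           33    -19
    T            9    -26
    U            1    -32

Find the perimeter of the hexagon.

110

|PQ| = √((12)² + (0)²) = √144 = 12
|QR| = √((0)² + (5)²) = √25 = 5
|RS| = √((20)² + (-21)²) = √841 = 29
|ST| = √((-24)² + (-7)²) = √625 = 25
|TU| = √((-8)² + (-6)²) = √100 = 10
|UP| = √((0)² + (29)²) = √841 = 29
Perimeter = 12 + 5 + 29 + 25 + 10 + 29 = 110.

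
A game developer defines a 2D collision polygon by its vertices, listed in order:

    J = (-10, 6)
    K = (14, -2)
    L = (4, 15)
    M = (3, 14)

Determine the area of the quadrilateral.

Σ = (-64) + (218) + (11) + (158) = 323
Area = |Σ|/2 = 161.5.

161.5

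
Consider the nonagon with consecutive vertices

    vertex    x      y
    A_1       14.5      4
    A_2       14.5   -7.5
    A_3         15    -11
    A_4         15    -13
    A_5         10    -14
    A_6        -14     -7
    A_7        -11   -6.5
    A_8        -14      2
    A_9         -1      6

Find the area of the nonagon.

430.875

Apply the shoelace (surveyor's) formula: 2A = Σ (x_i·y_{i+1} − x_{i+1}·y_i), indices taken mod 9.
Σ = (-166.75) + (-47) + (-30) + (-80) + (-266) + (14) + (-113) + (-82) + (-91) = -861.75
Area = |Σ|/2 = 430.875.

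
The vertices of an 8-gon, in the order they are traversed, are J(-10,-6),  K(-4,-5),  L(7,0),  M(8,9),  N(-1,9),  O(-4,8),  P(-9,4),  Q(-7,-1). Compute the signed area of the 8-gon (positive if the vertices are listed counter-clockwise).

Cross-terms: 26, 35, 63, 81, 28, 56, 37, 32  ⇒  Σ = 358
Signed area = Σ/2 = 179 (positive ⇒ counter-clockwise traversal).

179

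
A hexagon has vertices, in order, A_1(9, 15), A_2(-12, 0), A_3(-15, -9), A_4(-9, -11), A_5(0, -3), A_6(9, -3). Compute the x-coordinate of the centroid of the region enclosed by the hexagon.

-71/49

Apply Gauss's area formula. First the cross-terms c_i = x_i·y_{i+1} − x_{i+1}·y_i:
  180, 108, 84, 27, 27, 162  ⇒  2A = 588, A = 294.
Then Σ (x_i + x_{i+1})·c_i = -2556, so x̄ = -2556 / (6·294) = -71/49.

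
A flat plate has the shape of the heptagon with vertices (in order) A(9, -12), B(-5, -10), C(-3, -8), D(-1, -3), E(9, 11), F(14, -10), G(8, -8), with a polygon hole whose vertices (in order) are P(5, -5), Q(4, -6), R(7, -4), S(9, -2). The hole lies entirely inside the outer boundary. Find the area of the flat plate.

Outer boundary:
Cross-terms: -150, 10, 1, 16, -244, -32, -24  ⇒  Σ = -423
Area = |Σ|/2 = 211.5.
Hole:
Σ = (-10) + (26) + (22) + (-35) = 3
Area = |Σ|/2 = 1.5.
Net area = 211.5 − 1.5 = 210.

210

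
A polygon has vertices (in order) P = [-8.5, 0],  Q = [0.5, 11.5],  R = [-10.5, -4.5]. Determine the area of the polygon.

Apply Gauss's area formula: 2A = Σ (x_i·y_{i+1} − x_{i+1}·y_i), indices taken mod 3.
Cross-terms: -97.75, 118.5, -38.25  ⇒  Σ = -17.5
Area = |Σ|/2 = 8.75.

8.75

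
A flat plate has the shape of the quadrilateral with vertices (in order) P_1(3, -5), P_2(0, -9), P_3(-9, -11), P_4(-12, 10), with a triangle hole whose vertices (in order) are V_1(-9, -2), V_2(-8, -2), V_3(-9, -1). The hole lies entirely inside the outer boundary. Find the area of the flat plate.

Outer boundary:
Apply the surveyor's formula: 2A = Σ (x_i·y_{i+1} − x_{i+1}·y_i), indices taken mod 4.
Σ = (-27) + (-81) + (-222) + (30) = -300
Area = |Σ|/2 = 150.
Hole:
Apply Gauss's area formula: 2A = Σ (x_i·y_{i+1} − x_{i+1}·y_i), indices taken mod 3.
V_1→V_2: (-9)(-2) − (-8)(-2) = 2
V_2→V_3: (-8)(-1) − (-9)(-2) = -10
V_3→V_1: (-9)(-2) − (-9)(-1) = 9
Σ = 1
Area = |Σ|/2 = 0.5.
Net area = 150 − 0.5 = 149.5.

149.5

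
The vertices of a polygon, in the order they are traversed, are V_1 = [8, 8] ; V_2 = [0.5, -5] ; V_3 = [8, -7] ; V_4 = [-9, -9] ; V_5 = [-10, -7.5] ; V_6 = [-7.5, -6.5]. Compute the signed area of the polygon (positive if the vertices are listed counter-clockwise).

Σ = (-44) + (36.5) + (-135) + (-22.5) + (8.75) + (-8) = -164.25
Signed area = Σ/2 = -82.125 (negative ⇒ clockwise traversal).

-82.125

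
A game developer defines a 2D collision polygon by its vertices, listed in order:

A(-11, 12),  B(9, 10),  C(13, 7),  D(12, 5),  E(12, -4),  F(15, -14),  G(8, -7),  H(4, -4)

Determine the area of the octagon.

A→B: (-11)(10) − (9)(12) = -218
B→C: (9)(7) − (13)(10) = -67
C→D: (13)(5) − (12)(7) = -19
D→E: (12)(-4) − (12)(5) = -108
E→F: (12)(-14) − (15)(-4) = -108
F→G: (15)(-7) − (8)(-14) = 7
G→H: (8)(-4) − (4)(-7) = -4
H→A: (4)(12) − (-11)(-4) = 4
Σ = -513
Area = |Σ|/2 = 256.5.

256.5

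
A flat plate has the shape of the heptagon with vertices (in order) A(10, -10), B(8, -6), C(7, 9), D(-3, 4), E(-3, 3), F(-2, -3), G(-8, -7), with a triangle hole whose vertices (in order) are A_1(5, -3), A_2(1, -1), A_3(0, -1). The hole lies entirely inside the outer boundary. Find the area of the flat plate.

Outer boundary:
Apply Gauss's area formula: 2A = Σ (x_i·y_{i+1} − x_{i+1}·y_i), indices taken mod 7.
Σ = (20) + (114) + (55) + (3) + (15) + (-10) + (150) = 347
Area = |Σ|/2 = 173.5.
Hole:
Apply Gauss's area formula: 2A = Σ (x_i·y_{i+1} − x_{i+1}·y_i), indices taken mod 3.
A_1→A_2: (5)(-1) − (1)(-3) = -2
A_2→A_3: (1)(-1) − (0)(-1) = -1
A_3→A_1: (0)(-3) − (5)(-1) = 5
Σ = 2
Area = |Σ|/2 = 1.
Net area = 173.5 − 1 = 172.5.

172.5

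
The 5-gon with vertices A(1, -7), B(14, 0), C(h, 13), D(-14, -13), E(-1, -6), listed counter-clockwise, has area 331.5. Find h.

Write out the shoelace sum; only the two edges meeting at C involve h:
2·Area = [(14·13 − h·0) + (h·(-13) − (-14)·13)] + 182
       = -13·h + 546 = 663
⇒ h = -9.

-9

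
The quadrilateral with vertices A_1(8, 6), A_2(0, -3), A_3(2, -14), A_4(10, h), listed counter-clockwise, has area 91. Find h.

Write out the shoelace sum; only the two edges meeting at A_4 involve h:
2·Area = [(2·h − 10·(-14)) + (10·6 − 8·h)] + -18
       = -6·h + 182 = 182
⇒ h = 0.

0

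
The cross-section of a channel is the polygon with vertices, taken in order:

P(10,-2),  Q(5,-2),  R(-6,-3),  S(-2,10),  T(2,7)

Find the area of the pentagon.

Σ = (-10) + (-27) + (-66) + (-34) + (-74) = -211
Area = |Σ|/2 = 105.5.

105.5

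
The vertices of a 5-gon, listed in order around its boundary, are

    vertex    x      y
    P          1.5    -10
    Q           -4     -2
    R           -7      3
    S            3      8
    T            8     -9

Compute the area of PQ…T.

Apply Gauss's area formula: 2A = Σ (x_i·y_{i+1} − x_{i+1}·y_i), indices taken mod 5.
Cross-terms: -43, -26, -65, -91, -66.5  ⇒  Σ = -291.5
Area = |Σ|/2 = 145.75.

145.75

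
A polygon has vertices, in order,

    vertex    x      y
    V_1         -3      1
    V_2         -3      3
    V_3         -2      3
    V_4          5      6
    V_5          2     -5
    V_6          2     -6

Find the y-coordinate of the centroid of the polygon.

220/273

Apply Gauss's area formula. First the cross-terms c_i = x_i·y_{i+1} − x_{i+1}·y_i:
  -6, -3, -27, -37, -2, -16  ⇒  2A = -91, A = -45.5.
Then Σ (y_i + y_{i+1})·c_i = -220, so ȳ = -220 / (6·(-45.5)) = 220/273.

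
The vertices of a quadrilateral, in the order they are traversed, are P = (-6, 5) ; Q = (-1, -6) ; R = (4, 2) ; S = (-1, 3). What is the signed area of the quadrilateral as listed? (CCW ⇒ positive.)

45

Σ = (41) + (22) + (14) + (13) = 90
Signed area = Σ/2 = 45 (positive ⇒ counter-clockwise traversal).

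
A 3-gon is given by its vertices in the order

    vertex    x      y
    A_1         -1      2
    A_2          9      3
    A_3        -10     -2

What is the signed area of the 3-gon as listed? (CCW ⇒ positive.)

Apply the shoelace (surveyor's) formula: 2A = Σ (x_i·y_{i+1} − x_{i+1}·y_i), indices taken mod 3.
Σ = (-21) + (12) + (-22) = -31
Signed area = Σ/2 = -15.5 (negative ⇒ clockwise traversal).

-15.5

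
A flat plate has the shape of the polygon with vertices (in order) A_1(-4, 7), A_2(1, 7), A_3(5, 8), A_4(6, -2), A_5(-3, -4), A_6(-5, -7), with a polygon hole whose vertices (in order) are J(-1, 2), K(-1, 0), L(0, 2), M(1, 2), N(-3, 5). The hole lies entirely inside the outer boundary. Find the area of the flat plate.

Outer boundary:
A_1→A_2: (-4)(7) − (1)(7) = -35
A_2→A_3: (1)(8) − (5)(7) = -27
A_3→A_4: (5)(-2) − (6)(8) = -58
A_4→A_5: (6)(-4) − (-3)(-2) = -30
A_5→A_6: (-3)(-7) − (-5)(-4) = 1
A_6→A_1: (-5)(7) − (-4)(-7) = -63
Σ = -212
Area = |Σ|/2 = 106.
Hole:
Apply the shoelace formula: 2A = Σ (x_i·y_{i+1} − x_{i+1}·y_i), indices taken mod 5.
Σ = (2) + (-2) + (-2) + (11) + (-1) = 8
Area = |Σ|/2 = 4.
Net area = 106 − 4 = 102.

102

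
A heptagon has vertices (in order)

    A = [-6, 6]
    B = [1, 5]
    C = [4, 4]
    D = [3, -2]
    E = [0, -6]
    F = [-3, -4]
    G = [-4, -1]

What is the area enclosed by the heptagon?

75.5

Cross-terms: -36, -16, -20, -18, -18, -13, -30  ⇒  Σ = -151
Area = |Σ|/2 = 75.5.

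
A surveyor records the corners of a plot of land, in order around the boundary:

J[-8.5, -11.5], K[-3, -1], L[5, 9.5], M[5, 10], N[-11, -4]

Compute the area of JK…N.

Σ = (-26) + (-23.5) + (2.5) + (90) + (92.5) = 135.5
Area = |Σ|/2 = 67.75.

67.75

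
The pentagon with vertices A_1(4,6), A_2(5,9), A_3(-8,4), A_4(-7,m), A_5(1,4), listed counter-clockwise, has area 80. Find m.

-8

The doubled signed area Σ (x_i y_{i+1} − x_{i+1} y_i) is linear in m.
With m=0 it equals 88; the coefficient of m is -9 (from the two edges through A_4).
So -9·m + 88 = 2·80 = 160 ⇒ m = -8.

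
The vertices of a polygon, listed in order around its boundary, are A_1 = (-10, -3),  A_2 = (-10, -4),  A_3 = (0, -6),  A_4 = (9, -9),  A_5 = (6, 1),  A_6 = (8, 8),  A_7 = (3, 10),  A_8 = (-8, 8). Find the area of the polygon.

245.5

Σ = (10) + (60) + (54) + (63) + (40) + (56) + (104) + (104) = 491
Area = |Σ|/2 = 245.5.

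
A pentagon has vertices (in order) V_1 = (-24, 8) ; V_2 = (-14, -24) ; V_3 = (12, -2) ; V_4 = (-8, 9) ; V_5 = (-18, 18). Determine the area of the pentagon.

701

Apply the shoelace (surveyor's) formula: 2A = Σ (x_i·y_{i+1} − x_{i+1}·y_i), indices taken mod 5.
Σ = (688) + (316) + (92) + (18) + (288) = 1402
Area = |Σ|/2 = 701.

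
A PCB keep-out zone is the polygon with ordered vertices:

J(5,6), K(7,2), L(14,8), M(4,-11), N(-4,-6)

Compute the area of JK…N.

Apply the shoelace (surveyor's) formula: 2A = Σ (x_i·y_{i+1} − x_{i+1}·y_i), indices taken mod 5.
J→K: (5)(2) − (7)(6) = -32
K→L: (7)(8) − (14)(2) = 28
L→M: (14)(-11) − (4)(8) = -186
M→N: (4)(-6) − (-4)(-11) = -68
N→J: (-4)(6) − (5)(-6) = 6
Σ = -252
Area = |Σ|/2 = 126.

126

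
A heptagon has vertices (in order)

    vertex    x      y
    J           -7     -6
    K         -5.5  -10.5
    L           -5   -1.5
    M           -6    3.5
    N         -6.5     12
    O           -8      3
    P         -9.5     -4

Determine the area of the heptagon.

43.25

Apply the surveyor's formula: 2A = Σ (x_i·y_{i+1} − x_{i+1}·y_i), indices taken mod 7.
Σ = (40.5) + (-44.25) + (-26.5) + (-49.25) + (76.5) + (60.5) + (29) = 86.5
Area = |Σ|/2 = 43.25.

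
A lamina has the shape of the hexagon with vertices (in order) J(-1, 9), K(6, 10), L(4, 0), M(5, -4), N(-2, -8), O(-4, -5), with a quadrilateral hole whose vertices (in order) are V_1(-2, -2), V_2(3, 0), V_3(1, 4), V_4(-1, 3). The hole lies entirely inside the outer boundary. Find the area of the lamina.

Outer boundary:
Apply the shoelace formula: 2A = Σ (x_i·y_{i+1} − x_{i+1}·y_i), indices taken mod 6.
Σ = (-64) + (-40) + (-16) + (-48) + (-22) + (-41) = -231
Area = |Σ|/2 = 115.5.
Hole:
Σ = (6) + (12) + (7) + (8) = 33
Area = |Σ|/2 = 16.5.
Net area = 115.5 − 16.5 = 99.

99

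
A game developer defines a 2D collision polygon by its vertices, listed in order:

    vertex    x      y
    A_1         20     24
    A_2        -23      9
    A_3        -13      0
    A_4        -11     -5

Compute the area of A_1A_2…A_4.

375

Apply the shoelace formula: 2A = Σ (x_i·y_{i+1} − x_{i+1}·y_i), indices taken mod 4.
Σ = (732) + (117) + (65) + (-164) = 750
Area = |Σ|/2 = 375.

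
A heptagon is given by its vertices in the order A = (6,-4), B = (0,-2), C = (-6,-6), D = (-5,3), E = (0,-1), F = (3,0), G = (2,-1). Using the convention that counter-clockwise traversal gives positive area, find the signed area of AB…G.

-34.5

A→B: (6)(-2) − (0)(-4) = -12
B→C: (0)(-6) − (-6)(-2) = -12
C→D: (-6)(3) − (-5)(-6) = -48
D→E: (-5)(-1) − (0)(3) = 5
E→F: (0)(0) − (3)(-1) = 3
F→G: (3)(-1) − (2)(0) = -3
G→A: (2)(-4) − (6)(-1) = -2
Σ = -69
Signed area = Σ/2 = -34.5 (negative ⇒ clockwise traversal).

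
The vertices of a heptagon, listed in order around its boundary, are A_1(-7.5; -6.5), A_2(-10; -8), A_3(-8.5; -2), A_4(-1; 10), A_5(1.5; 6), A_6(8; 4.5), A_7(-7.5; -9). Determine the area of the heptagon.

Apply the shoelace formula: 2A = Σ (x_i·y_{i+1} − x_{i+1}·y_i), indices taken mod 7.
A_1→A_2: (-7.5)(-8) − (-10)(-6.5) = -5
A_2→A_3: (-10)(-2) − (-8.5)(-8) = -48
A_3→A_4: (-8.5)(10) − (-1)(-2) = -87
A_4→A_5: (-1)(6) − (1.5)(10) = -21
A_5→A_6: (1.5)(4.5) − (8)(6) = -41.25
A_6→A_7: (8)(-9) − (-7.5)(4.5) = -38.25
A_7→A_1: (-7.5)(-6.5) − (-7.5)(-9) = -18.75
Σ = -259.25
Area = |Σ|/2 = 129.625.

129.625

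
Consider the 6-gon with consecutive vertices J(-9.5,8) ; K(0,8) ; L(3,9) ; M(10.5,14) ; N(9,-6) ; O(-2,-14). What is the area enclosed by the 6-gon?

Σ = (-76) + (-24) + (-52.5) + (-189) + (-138) + (-149) = -628.5
Area = |Σ|/2 = 314.25.

314.25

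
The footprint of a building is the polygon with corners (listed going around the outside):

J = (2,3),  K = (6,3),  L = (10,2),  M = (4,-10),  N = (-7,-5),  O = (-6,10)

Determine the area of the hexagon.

Apply the surveyor's formula: 2A = Σ (x_i·y_{i+1} − x_{i+1}·y_i), indices taken mod 6.
Σ = (-12) + (-18) + (-108) + (-90) + (-100) + (-38) = -366
Area = |Σ|/2 = 183.

183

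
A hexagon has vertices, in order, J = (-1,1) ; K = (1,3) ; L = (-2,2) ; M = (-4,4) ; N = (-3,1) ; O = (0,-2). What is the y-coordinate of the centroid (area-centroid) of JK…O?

Apply the shoelace (surveyor's) formula. First the cross-terms c_i = x_i·y_{i+1} − x_{i+1}·y_i:
  -4, 8, 0, 8, 6, -2  ⇒  2A = 16, A = 8.
Then Σ (y_i + y_{i+1})·c_i = 60, so ȳ = 60 / (6·8) = 1.25.

1.25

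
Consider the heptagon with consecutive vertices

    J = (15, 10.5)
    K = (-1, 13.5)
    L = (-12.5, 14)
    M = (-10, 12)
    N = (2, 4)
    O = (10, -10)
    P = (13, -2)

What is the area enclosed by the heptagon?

255.125

J→K: (15)(13.5) − (-1)(10.5) = 213
K→L: (-1)(14) − (-12.5)(13.5) = 154.75
L→M: (-12.5)(12) − (-10)(14) = -10
M→N: (-10)(4) − (2)(12) = -64
N→O: (2)(-10) − (10)(4) = -60
O→P: (10)(-2) − (13)(-10) = 110
P→J: (13)(10.5) − (15)(-2) = 166.5
Σ = 510.25
Area = |Σ|/2 = 255.125.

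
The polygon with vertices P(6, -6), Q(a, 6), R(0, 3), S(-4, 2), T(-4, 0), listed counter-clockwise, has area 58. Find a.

Write out the shoelace sum; only the two edges meeting at Q involve a:
2·Area = [(6·6 − a·(-6)) + (a·3 − 0·6)] + 44
       = 9·a + 80 = 116
⇒ a = 4.

4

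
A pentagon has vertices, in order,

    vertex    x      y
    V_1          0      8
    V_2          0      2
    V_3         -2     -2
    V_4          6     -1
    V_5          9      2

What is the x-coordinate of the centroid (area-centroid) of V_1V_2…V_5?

337/111

Apply the shoelace (surveyor's) formula. First the cross-terms c_i = x_i·y_{i+1} − x_{i+1}·y_i:
  0, 4, 14, 21, 72  ⇒  2A = 111, A = 55.5.
Then Σ (x_i + x_{i+1})·c_i = 1011, so x̄ = 1011 / (6·55.5) = 337/111.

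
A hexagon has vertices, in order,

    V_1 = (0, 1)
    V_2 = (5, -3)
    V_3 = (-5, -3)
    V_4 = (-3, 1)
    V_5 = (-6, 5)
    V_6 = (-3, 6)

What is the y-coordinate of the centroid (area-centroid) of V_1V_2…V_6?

Apply Gauss's area formula. First the cross-terms c_i = x_i·y_{i+1} − x_{i+1}·y_i:
  -5, -30, -14, -9, -21, -3  ⇒  2A = -82, A = -41.
Then Σ (y_i + y_{i+1})·c_i = -88, so ȳ = -88 / (6·(-41)) = 44/123.

44/123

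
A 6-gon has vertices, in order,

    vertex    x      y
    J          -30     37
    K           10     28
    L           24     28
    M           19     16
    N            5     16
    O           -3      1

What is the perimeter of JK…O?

144

|JK| = √((40)² + (-9)²) = √1681 = 41
|KL| = √((14)² + (0)²) = √196 = 14
|LM| = √((-5)² + (-12)²) = √169 = 13
|MN| = √((-14)² + (0)²) = √196 = 14
|NO| = √((-8)² + (-15)²) = √289 = 17
|OJ| = √((-27)² + (36)²) = √2025 = 45
Perimeter = 41 + 14 + 13 + 14 + 17 + 45 = 144.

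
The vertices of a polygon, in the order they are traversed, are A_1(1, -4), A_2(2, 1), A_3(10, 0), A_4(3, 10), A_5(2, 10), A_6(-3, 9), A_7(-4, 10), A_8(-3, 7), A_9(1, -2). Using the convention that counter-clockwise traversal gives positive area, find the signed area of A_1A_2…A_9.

81

Apply the surveyor's formula: 2A = Σ (x_i·y_{i+1} − x_{i+1}·y_i), indices taken mod 9.
Cross-terms: 9, -10, 100, 10, 48, 6, 2, -1, -2  ⇒  Σ = 162
Signed area = Σ/2 = 81 (positive ⇒ counter-clockwise traversal).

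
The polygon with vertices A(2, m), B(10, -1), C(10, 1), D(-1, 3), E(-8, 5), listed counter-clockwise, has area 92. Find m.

The doubled signed area Σ (x_i y_{i+1} − x_{i+1} y_i) is linear in m.
With m=0 it equals 58; the coefficient of m is -18 (from the two edges through A).
So -18·m + 58 = 2·92 = 184 ⇒ m = -7.

-7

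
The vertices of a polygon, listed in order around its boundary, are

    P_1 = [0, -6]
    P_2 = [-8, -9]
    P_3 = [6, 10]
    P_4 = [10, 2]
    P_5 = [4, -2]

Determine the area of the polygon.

107

P_1→P_2: (0)(-9) − (-8)(-6) = -48
P_2→P_3: (-8)(10) − (6)(-9) = -26
P_3→P_4: (6)(2) − (10)(10) = -88
P_4→P_5: (10)(-2) − (4)(2) = -28
P_5→P_1: (4)(-6) − (0)(-2) = -24
Σ = -214
Area = |Σ|/2 = 107.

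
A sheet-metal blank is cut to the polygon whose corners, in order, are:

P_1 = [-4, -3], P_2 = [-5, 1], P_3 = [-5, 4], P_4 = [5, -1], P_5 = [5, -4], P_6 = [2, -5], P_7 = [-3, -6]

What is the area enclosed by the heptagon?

Apply the shoelace (surveyor's) formula: 2A = Σ (x_i·y_{i+1} − x_{i+1}·y_i), indices taken mod 7.
P_1→P_2: (-4)(1) − (-5)(-3) = -19
P_2→P_3: (-5)(4) − (-5)(1) = -15
P_3→P_4: (-5)(-1) − (5)(4) = -15
P_4→P_5: (5)(-4) − (5)(-1) = -15
P_5→P_6: (5)(-5) − (2)(-4) = -17
P_6→P_7: (2)(-6) − (-3)(-5) = -27
P_7→P_1: (-3)(-3) − (-4)(-6) = -15
Σ = -123
Area = |Σ|/2 = 61.5.

61.5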